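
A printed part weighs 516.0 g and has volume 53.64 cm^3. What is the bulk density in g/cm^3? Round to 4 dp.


rho = 516.0 / 53.64 = 9.6197 g/cm^3


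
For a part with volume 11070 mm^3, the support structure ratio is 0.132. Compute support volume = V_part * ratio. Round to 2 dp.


V_support = 11070 * 0.132 = 1461.24 mm^3


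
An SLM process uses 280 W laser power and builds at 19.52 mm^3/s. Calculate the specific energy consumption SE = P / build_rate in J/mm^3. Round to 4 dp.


SE = 280 / 19.52 = 14.3443 J/mm^3


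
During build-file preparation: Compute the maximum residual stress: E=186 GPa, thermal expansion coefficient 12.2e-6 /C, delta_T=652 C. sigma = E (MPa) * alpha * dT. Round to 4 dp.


sigma = 186*1000 * 12.2e-6 * 652 = 1479.5184 MPa


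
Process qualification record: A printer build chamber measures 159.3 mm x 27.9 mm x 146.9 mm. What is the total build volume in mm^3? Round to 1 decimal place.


V = 159.3 * 27.9 * 146.9 = 652892.6 mm^3


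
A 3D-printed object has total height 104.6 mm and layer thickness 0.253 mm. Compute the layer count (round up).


Layers = ceil(104.6/0.253) = 414


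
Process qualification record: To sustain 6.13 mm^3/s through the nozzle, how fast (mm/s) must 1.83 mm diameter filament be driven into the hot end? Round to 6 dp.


A = pi*(1.83/2)^2 = 2.63022
v = 6.13 / 2.63022 = 2.330604 mm/s


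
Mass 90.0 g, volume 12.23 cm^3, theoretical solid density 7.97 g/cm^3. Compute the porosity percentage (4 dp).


rho_part = 90.0 / 12.23 = 7.35895339 g/cm^3
Porosity = (1 - 7.35895339/7.97)*100 = 7.6668 %


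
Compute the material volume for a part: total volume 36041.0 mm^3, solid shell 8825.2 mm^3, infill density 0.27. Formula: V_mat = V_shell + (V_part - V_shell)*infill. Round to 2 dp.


V_infill = (36041.0 - 8825.2) * 0.27 = 7348.27
V_total = 8825.2 + 7348.27 = 16173.47 mm^3


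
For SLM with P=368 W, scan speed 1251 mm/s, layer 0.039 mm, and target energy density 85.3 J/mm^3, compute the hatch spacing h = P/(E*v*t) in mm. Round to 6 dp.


h = 368 / (85.3*1251*0.039) = 0.088425 mm


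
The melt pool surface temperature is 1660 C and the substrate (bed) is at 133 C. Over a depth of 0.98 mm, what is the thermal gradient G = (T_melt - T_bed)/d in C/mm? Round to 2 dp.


G = (1660-133)/0.98 = 1558.16 C/mm


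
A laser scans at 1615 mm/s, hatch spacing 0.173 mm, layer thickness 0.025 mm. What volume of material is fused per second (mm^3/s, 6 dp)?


Rate = 1615 * 0.173 * 0.025 = 6.984875 mm^3/s


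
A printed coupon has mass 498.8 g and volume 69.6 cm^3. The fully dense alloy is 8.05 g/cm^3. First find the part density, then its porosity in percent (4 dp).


rho_part = 498.8 / 69.6 = 7.16666667 g/cm^3
Porosity = (1 - 7.16666667/8.05)*100 = 10.9731 %


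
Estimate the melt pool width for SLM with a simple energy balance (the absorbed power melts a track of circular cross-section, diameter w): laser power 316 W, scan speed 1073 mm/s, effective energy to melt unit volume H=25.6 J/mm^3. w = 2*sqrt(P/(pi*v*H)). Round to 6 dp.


w = 2*sqrt(316/(pi*1073*25.6)) = 0.121026 mm


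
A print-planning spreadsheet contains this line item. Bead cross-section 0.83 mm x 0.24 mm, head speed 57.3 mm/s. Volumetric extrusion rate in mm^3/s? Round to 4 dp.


Rate = 0.83 * 0.24 * 57.3 = 11.4142 mm^3/s


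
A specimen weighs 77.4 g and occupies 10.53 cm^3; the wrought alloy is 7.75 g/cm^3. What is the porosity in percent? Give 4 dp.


rho_part = 77.4 / 10.53 = 7.35042735 g/cm^3
Porosity = (1 - 7.35042735/7.75)*100 = 5.1558 %


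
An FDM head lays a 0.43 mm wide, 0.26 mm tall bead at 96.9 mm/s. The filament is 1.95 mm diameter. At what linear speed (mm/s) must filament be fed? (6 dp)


Q = 0.43 * 0.26 * 96.9 = 10.83342 mm^3/s
A_fil = pi*(1.95/2)^2 = 2.98647652 mm^2
v_feed = 10.83342 / 2.98647652 = 3.627492 mm/s


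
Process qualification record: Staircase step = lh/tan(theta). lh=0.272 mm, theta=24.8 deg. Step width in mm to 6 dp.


step = 0.272 / tan(24.8) = 0.588662 mm


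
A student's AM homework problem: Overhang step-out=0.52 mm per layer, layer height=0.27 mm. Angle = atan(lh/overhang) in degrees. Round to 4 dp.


angle = atan(0.27/0.52) = 27.4397 degrees


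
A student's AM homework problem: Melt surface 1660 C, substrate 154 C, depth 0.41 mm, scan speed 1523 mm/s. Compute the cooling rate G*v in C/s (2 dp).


G = (1660-154)/0.41 = 3673.17073171 C/mm
CR = 3673.17073171 * 1523 = 5594239.02 C/s


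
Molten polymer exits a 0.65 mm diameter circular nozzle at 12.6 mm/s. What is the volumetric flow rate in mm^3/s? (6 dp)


A = pi*(0.65/2)^2 = 0.33183072 mm^2
Q = 0.33183072 * 12.6 = 4.181067 mm^3/s


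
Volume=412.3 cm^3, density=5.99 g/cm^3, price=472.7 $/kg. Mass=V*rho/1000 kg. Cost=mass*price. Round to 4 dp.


Mass = 412.3*5.99/1000 = 2.469677 kg
Cost = 2.469677 * 472.7 = 1167.4163 $


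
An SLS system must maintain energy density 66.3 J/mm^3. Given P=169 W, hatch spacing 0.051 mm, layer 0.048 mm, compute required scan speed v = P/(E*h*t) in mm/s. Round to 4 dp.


v = 169 / (66.3*0.051*0.048) = 1041.2662 mm/s


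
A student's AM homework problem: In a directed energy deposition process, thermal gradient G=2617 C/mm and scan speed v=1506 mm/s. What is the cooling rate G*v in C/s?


CR = 2617 * 1506 = 3941202 C/s


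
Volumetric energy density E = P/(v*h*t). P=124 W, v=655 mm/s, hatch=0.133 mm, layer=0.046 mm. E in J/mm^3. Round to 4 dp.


E = 124 / (655*0.133*0.046) = 30.9436 J/mm^3


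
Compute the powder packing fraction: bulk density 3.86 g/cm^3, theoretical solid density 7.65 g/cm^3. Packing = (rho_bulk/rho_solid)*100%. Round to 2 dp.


Packing = (3.86/7.65)*100 = 50.46 %


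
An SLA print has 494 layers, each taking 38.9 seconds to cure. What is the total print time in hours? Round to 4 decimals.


t = 494 * 38.9 / 3600 = 5.3379 hrs


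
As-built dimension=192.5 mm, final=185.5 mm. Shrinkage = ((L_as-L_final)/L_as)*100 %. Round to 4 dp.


Shrinkage = ((192.5-185.5)/192.5)*100 = 3.6364 %


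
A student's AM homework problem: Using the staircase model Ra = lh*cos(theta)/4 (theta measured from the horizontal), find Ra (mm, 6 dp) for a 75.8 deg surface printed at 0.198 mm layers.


Ra = 0.198 * cos(75.8) / 4 = 0.012143 mm


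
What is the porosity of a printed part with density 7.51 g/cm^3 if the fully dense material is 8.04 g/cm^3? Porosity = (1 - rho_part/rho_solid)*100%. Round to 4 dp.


Porosity = (1-7.51/8.04)*100 = 6.592 %


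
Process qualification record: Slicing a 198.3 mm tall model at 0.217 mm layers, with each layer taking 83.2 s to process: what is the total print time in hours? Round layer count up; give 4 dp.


Layers = ceil(198.3/0.217) = 914
t = 914 * 83.2 / 3600 = 21.1236 hrs


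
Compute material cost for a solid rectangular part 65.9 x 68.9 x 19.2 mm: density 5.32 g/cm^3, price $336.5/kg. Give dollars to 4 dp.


V = 65.9 * 68.9 * 19.2 = 87177.792 mm^3 = 87.177792 cm^3
Mass = 87.177792 * 5.32 / 1000 = 0.46378585 kg
Cost = 0.46378585 * 336.5 = 156.0639 $


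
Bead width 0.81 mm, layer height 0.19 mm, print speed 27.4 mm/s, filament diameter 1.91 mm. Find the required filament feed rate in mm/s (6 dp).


Q = 0.81 * 0.19 * 27.4 = 4.21686 mm^3/s
A_fil = pi*(1.91/2)^2 = 2.86521104 mm^2
v_feed = 4.21686 / 2.86521104 = 1.471745 mm/s


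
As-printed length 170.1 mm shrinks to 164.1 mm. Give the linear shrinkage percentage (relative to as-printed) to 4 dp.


Shrinkage = ((170.1-164.1)/170.1)*100 = 3.5273 %


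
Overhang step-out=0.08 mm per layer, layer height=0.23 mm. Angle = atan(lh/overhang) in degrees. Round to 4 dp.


angle = atan(0.23/0.08) = 70.821 degrees


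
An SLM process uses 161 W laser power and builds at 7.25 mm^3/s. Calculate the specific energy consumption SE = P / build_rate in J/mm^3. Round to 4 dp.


SE = 161 / 7.25 = 22.2069 J/mm^3


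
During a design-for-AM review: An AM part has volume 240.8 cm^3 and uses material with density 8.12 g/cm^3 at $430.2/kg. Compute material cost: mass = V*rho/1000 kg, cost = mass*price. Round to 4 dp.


Mass = 240.8*8.12/1000 = 1.955296 kg
Cost = 1.955296 * 430.2 = 841.1683 $


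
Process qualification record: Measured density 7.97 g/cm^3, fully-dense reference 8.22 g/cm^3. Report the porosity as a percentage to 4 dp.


Porosity = (1-7.97/8.22)*100 = 3.0414 %


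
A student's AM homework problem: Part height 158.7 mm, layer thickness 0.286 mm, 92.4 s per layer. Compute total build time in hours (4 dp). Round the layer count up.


Layers = ceil(158.7/0.286) = 555
t = 555 * 92.4 / 3600 = 14.245 hrs


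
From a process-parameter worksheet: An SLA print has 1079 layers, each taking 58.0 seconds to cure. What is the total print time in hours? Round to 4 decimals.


t = 1079 * 58.0 / 3600 = 17.3839 hrs


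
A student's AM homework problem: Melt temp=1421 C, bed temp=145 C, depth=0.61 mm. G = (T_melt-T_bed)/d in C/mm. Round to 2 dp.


G = (1421-145)/0.61 = 2091.8 C/mm


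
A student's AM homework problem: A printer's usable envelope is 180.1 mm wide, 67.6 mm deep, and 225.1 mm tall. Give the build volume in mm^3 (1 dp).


V = 180.1 * 67.6 * 225.1 = 2740538.5 mm^3


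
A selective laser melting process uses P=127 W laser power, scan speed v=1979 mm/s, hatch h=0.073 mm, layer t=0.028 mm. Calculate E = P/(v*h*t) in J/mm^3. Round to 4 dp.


E = 127 / (1979*0.073*0.028) = 31.3962 J/mm^3


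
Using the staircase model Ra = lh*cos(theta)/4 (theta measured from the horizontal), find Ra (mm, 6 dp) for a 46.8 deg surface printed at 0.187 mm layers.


Ra = 0.187 * cos(46.8) / 4 = 0.032003 mm


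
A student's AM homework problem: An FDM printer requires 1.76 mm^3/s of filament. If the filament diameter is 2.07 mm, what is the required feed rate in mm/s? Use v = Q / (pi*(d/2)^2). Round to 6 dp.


A = pi*(2.07/2)^2 = 3.365353
v = 1.76 / 3.365353 = 0.522976 mm/s


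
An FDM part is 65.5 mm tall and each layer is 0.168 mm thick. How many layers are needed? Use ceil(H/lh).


Layers = ceil(65.5/0.168) = 390


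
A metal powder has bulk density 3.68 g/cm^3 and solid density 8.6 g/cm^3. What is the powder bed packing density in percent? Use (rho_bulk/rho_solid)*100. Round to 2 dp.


Packing = (3.68/8.6)*100 = 42.79 %


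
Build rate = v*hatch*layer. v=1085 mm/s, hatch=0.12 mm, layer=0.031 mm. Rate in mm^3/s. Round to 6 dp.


Rate = 1085 * 0.12 * 0.031 = 4.0362 mm^3/s


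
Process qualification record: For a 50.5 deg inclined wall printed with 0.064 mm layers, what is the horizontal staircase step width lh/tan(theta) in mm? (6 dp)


step = 0.064 / tan(50.5) = 0.052758 mm


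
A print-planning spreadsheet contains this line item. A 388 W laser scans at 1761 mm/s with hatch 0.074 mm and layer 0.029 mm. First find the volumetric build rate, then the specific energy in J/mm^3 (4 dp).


Build rate = 1761 * 0.074 * 0.029 = 3.779106 mm^3/s
SE = 388 / 3.779106 = 102.6698 J/mm^3


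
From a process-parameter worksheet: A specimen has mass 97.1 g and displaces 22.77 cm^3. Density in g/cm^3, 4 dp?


rho = 97.1 / 22.77 = 4.2644 g/cm^3


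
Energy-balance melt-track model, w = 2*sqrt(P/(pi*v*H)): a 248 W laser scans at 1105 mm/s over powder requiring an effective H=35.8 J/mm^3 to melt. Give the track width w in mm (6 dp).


w = 2*sqrt(248/(pi*1105*35.8)) = 0.089343 mm


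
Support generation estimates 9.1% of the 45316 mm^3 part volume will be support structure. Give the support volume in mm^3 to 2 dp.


V_support = 45316 * 0.091 = 4123.76 mm^3


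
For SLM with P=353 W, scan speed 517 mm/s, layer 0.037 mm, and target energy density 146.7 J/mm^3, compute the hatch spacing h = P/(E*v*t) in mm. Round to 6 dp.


h = 353 / (146.7*517*0.037) = 0.125792 mm


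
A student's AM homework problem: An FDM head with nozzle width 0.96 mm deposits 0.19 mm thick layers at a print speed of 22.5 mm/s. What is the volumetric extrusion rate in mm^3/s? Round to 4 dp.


Rate = 0.96 * 0.19 * 22.5 = 4.104 mm^3/s


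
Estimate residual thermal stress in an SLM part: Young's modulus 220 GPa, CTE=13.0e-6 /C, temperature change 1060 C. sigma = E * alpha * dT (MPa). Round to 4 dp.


sigma = 220*1000 * 13.0e-6 * 1060 = 3031.6 MPa


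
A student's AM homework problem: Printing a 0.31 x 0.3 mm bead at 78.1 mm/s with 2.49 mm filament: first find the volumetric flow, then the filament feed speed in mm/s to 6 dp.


Q = 0.31 * 0.3 * 78.1 = 7.2633 mm^3/s
A_fil = pi*(2.49/2)^2 = 4.86954715 mm^2
v_feed = 7.2633 / 4.86954715 = 1.491576 mm/s


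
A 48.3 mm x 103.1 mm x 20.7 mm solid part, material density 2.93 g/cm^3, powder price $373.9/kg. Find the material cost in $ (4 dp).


V = 48.3 * 103.1 * 20.7 = 103080.411 mm^3 = 103.080411 cm^3
Mass = 103.080411 * 2.93 / 1000 = 0.3020256 kg
Cost = 0.3020256 * 373.9 = 112.9274 $


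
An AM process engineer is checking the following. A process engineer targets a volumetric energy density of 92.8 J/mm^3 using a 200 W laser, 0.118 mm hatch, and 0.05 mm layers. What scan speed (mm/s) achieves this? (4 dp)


v = 200 / (92.8*0.118*0.05) = 365.2835 mm/s


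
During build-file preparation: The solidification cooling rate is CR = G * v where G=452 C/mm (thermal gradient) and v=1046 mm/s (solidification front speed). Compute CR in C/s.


CR = 452 * 1046 = 472792 C/s


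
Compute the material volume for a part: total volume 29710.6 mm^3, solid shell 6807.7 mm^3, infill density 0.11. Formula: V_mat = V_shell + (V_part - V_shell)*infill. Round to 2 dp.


V_infill = (29710.6 - 6807.7) * 0.11 = 2519.32
V_total = 6807.7 + 2519.32 = 9327.02 mm^3


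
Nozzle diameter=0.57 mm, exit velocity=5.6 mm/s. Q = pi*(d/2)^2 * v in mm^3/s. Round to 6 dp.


A = pi*(0.57/2)^2 = 0.25517586 mm^2
Q = 0.25517586 * 5.6 = 1.428985 mm^3/s


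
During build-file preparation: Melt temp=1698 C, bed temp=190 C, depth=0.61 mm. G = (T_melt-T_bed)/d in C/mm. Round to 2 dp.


G = (1698-190)/0.61 = 2472.13 C/mm


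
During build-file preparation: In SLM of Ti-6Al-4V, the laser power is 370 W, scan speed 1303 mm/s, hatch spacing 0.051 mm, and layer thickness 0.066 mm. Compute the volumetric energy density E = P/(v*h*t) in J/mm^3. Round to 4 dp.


E = 370 / (1303*0.051*0.066) = 84.3613 J/mm^3


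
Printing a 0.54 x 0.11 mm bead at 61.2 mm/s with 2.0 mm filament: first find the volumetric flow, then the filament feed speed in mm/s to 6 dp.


Q = 0.54 * 0.11 * 61.2 = 3.63528 mm^3/s
A_fil = pi*(2.0/2)^2 = 3.14159265 mm^2
v_feed = 3.63528 / 3.14159265 = 1.157146 mm/s


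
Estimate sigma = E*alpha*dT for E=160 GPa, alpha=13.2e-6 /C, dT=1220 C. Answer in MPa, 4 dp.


sigma = 160*1000 * 13.2e-6 * 1220 = 2576.64 MPa


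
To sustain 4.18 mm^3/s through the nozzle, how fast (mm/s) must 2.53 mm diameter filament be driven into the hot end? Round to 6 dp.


A = pi*(2.53/2)^2 = 5.027255
v = 4.18 / 5.027255 = 0.831468 mm/s


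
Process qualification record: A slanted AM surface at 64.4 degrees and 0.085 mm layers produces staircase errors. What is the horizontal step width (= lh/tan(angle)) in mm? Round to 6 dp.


step = 0.085 / tan(64.4) = 0.040725 mm


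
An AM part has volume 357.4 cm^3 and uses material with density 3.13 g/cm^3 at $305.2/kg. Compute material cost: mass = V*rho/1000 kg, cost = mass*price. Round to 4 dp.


Mass = 357.4*3.13/1000 = 1.118662 kg
Cost = 1.118662 * 305.2 = 341.4156 $


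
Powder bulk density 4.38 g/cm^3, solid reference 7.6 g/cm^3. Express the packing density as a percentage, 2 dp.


Packing = (4.38/7.6)*100 = 57.63 %


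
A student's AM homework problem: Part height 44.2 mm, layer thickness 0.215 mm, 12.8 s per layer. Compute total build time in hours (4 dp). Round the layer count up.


Layers = ceil(44.2/0.215) = 206
t = 206 * 12.8 / 3600 = 0.7324 hrs


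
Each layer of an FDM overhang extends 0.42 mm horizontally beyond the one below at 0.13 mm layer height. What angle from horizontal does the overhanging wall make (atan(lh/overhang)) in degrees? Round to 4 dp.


angle = atan(0.13/0.42) = 17.1985 degrees


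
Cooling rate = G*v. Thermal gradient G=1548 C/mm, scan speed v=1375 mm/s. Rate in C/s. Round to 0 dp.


CR = 1548 * 1375 = 2128500 C/s


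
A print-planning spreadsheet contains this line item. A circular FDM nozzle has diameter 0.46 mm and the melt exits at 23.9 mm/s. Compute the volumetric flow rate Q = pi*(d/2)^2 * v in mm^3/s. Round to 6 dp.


A = pi*(0.46/2)^2 = 0.16619025 mm^2
Q = 0.16619025 * 23.9 = 3.971947 mm^3/s


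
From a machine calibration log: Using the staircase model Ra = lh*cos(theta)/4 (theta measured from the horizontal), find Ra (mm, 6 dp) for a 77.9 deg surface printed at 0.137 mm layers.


Ra = 0.137 * cos(77.9) / 4 = 0.007179 mm


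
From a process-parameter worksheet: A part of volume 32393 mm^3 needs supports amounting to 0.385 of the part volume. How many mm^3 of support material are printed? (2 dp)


V_support = 32393 * 0.385 = 12471.31 mm^3


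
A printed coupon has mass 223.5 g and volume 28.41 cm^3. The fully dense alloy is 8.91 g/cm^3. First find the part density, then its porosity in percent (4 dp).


rho_part = 223.5 / 28.41 = 7.86694826 g/cm^3
Porosity = (1 - 7.86694826/8.91)*100 = 11.7065 %


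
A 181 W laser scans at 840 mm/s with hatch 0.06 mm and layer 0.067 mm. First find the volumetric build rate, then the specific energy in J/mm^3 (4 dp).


Build rate = 840 * 0.06 * 0.067 = 3.3768 mm^3/s
SE = 181 / 3.3768 = 53.601 J/mm^3


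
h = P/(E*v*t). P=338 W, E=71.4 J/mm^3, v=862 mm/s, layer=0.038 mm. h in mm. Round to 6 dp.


h = 338 / (71.4*862*0.038) = 0.14452 mm


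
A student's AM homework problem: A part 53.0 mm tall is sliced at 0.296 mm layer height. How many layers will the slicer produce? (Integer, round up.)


Layers = ceil(53.0/0.296) = 180


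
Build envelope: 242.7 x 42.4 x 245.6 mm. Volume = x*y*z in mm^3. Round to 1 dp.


V = 242.7 * 42.4 * 245.6 = 2527341.9 mm^3


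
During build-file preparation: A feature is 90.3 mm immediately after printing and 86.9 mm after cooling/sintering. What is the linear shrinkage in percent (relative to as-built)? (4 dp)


Shrinkage = ((90.3-86.9)/90.3)*100 = 3.7652 %


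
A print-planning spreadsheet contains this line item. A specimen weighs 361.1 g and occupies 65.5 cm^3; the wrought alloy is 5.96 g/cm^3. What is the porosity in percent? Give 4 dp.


rho_part = 361.1 / 65.5 = 5.5129771 g/cm^3
Porosity = (1 - 5.5129771/5.96)*100 = 7.5004 %


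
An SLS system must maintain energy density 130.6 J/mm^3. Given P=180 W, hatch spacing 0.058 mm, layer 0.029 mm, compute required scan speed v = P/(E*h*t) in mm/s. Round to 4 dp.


v = 180 / (130.6*0.058*0.029) = 819.4139 mm/s


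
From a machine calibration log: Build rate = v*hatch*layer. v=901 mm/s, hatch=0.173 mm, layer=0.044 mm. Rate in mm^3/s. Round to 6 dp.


Rate = 901 * 0.173 * 0.044 = 6.858412 mm^3/s


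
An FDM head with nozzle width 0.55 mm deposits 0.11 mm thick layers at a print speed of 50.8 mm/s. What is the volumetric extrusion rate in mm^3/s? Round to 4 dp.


Rate = 0.55 * 0.11 * 50.8 = 3.0734 mm^3/s


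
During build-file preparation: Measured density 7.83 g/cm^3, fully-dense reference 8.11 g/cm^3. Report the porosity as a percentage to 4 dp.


Porosity = (1-7.83/8.11)*100 = 3.4525 %


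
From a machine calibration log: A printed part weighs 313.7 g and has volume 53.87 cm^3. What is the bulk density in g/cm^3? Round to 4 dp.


rho = 313.7 / 53.87 = 5.8233 g/cm^3


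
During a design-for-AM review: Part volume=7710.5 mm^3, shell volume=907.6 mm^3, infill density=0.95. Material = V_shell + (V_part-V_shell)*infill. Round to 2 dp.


V_infill = (7710.5 - 907.6) * 0.95 = 6462.76
V_total = 907.6 + 6462.76 = 7370.36 mm^3


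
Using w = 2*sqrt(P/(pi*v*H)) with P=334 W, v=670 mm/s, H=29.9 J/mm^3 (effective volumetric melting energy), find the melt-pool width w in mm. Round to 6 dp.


w = 2*sqrt(334/(pi*670*29.9)) = 0.145699 mm


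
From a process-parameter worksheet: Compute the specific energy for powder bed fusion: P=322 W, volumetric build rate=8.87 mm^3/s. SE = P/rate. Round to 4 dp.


SE = 322 / 8.87 = 36.3021 J/mm^3


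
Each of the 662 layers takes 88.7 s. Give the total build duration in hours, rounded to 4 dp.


t = 662 * 88.7 / 3600 = 16.3109 hrs


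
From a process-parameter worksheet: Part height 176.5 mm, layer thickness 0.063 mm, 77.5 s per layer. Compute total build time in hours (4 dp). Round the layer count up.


Layers = ceil(176.5/0.063) = 2802
t = 2802 * 77.5 / 3600 = 60.3208 hrs


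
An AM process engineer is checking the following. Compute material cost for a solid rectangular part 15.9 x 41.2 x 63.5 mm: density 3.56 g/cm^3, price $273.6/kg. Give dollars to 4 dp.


V = 15.9 * 41.2 * 63.5 = 41597.58 mm^3 = 41.59758 cm^3
Mass = 41.59758 * 3.56 / 1000 = 0.14808738 kg
Cost = 0.14808738 * 273.6 = 40.5167 $


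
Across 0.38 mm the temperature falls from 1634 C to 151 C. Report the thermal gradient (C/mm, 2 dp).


G = (1634-151)/0.38 = 3902.63 C/mm


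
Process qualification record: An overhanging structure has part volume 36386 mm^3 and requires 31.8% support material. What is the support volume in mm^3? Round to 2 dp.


V_support = 36386 * 0.318 = 11570.75 mm^3


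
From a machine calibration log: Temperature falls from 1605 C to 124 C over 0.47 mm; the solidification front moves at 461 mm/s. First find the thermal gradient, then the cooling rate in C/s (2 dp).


G = (1605-124)/0.47 = 3151.06382979 C/mm
CR = 3151.06382979 * 461 = 1452640.43 C/s


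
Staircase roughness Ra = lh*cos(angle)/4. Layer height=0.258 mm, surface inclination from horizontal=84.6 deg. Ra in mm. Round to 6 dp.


Ra = 0.258 * cos(84.6) / 4 = 0.00607 mm


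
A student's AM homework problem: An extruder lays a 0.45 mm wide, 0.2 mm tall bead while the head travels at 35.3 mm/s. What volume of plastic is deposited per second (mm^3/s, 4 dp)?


Rate = 0.45 * 0.2 * 35.3 = 3.177 mm^3/s


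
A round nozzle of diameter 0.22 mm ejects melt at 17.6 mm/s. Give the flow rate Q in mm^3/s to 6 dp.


A = pi*(0.22/2)^2 = 0.03801327 mm^2
Q = 0.03801327 * 17.6 = 0.669034 mm^3/s


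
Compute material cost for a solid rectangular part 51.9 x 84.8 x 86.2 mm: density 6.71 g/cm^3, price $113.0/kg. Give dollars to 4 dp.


V = 51.9 * 84.8 * 86.2 = 379376.544 mm^3 = 379.376544 cm^3
Mass = 379.376544 * 6.71 / 1000 = 2.54561661 kg
Cost = 2.54561661 * 113.0 = 287.6547 $


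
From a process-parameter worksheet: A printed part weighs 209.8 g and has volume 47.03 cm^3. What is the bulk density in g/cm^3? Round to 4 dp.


rho = 209.8 / 47.03 = 4.461 g/cm^3


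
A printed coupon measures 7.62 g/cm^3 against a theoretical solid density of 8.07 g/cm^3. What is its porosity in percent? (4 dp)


Porosity = (1-7.62/8.07)*100 = 5.5762 %


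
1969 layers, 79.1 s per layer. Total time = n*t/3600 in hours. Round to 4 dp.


t = 1969 * 79.1 / 3600 = 43.2633 hrs


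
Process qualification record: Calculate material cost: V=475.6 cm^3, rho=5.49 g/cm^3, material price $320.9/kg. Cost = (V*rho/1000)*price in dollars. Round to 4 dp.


Mass = 475.6*5.49/1000 = 2.611044 kg
Cost = 2.611044 * 320.9 = 837.884 $


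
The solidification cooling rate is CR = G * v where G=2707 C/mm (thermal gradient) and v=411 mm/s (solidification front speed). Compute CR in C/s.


CR = 2707 * 411 = 1112577 C/s


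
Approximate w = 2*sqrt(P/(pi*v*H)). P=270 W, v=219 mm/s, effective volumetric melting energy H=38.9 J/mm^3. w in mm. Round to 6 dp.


w = 2*sqrt(270/(pi*219*38.9)) = 0.200882 mm


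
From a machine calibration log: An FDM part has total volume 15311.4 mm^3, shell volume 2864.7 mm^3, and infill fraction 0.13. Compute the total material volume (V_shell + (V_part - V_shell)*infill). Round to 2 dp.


V_infill = (15311.4 - 2864.7) * 0.13 = 1618.07
V_total = 2864.7 + 1618.07 = 4482.77 mm^3


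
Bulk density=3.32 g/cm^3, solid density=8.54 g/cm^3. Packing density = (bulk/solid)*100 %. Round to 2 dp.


Packing = (3.32/8.54)*100 = 38.88 %


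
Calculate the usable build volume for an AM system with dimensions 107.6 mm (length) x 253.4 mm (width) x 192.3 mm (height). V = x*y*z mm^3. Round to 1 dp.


V = 107.6 * 253.4 * 192.3 = 5243221.0 mm^3


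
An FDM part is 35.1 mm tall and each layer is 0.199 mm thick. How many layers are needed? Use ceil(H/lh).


Layers = ceil(35.1/0.199) = 177


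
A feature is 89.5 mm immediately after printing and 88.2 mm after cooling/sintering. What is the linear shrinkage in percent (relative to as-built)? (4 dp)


Shrinkage = ((89.5-88.2)/89.5)*100 = 1.4525 %


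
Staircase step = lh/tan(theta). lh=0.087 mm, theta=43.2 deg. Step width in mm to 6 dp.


step = 0.087 / tan(43.2) = 0.092646 mm


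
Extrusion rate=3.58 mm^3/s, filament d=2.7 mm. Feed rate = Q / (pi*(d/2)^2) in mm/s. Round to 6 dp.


A = pi*(2.7/2)^2 = 5.725553
v = 3.58 / 5.725553 = 0.625267 mm/s


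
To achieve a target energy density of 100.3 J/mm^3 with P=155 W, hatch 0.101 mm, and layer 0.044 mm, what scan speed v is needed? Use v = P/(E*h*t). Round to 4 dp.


v = 155 / (100.3*0.101*0.044) = 347.7417 mm/s


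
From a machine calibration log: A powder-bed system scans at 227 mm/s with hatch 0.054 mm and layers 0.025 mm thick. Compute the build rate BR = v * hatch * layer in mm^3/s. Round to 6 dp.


Rate = 227 * 0.054 * 0.025 = 0.30645 mm^3/s


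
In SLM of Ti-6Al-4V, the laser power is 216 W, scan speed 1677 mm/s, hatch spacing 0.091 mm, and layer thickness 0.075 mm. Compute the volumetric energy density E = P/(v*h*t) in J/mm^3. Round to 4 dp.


E = 216 / (1677*0.091*0.075) = 18.872 J/mm^3


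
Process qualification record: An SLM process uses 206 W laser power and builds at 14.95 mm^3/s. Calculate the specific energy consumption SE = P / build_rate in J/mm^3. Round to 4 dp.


SE = 206 / 14.95 = 13.7793 J/mm^3


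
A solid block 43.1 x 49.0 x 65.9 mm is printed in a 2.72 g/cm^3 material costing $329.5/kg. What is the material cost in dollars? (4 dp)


V = 43.1 * 49.0 * 65.9 = 139174.21 mm^3 = 139.17421 cm^3
Mass = 139.17421 * 2.72 / 1000 = 0.37855385 kg
Cost = 0.37855385 * 329.5 = 124.7335 $


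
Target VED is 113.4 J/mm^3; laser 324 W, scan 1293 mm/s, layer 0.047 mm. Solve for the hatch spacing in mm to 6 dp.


h = 324 / (113.4*1293*0.047) = 0.047015 mm


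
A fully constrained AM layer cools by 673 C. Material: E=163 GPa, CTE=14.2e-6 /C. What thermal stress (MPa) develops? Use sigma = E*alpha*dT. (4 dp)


sigma = 163*1000 * 14.2e-6 * 673 = 1557.7258 MPa


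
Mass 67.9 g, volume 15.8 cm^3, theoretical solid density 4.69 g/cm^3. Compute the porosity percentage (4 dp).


rho_part = 67.9 / 15.8 = 4.29746835 g/cm^3
Porosity = (1 - 4.29746835/4.69)*100 = 8.3695 %


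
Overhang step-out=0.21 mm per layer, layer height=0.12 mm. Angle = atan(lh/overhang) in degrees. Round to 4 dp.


angle = atan(0.12/0.21) = 29.7449 degrees


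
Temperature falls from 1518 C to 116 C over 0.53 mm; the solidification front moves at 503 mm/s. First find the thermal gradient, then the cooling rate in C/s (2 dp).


G = (1518-116)/0.53 = 2645.28301887 C/mm
CR = 2645.28301887 * 503 = 1330577.36 C/s


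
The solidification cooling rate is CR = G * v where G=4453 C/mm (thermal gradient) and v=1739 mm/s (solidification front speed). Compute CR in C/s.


CR = 4453 * 1739 = 7743767 C/s


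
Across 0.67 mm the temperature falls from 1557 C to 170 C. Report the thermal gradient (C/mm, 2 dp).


G = (1557-170)/0.67 = 2070.15 C/mm


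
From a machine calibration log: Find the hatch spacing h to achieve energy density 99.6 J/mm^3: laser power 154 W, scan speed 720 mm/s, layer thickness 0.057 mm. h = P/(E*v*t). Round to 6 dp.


h = 154 / (99.6*720*0.057) = 0.037675 mm


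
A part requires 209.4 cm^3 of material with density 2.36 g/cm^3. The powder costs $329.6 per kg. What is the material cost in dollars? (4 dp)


Mass = 209.4*2.36/1000 = 0.494184 kg
Cost = 0.494184 * 329.6 = 162.883 $


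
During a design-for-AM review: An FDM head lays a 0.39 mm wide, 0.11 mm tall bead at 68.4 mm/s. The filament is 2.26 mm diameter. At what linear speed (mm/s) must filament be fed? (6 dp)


Q = 0.39 * 0.11 * 68.4 = 2.93436 mm^3/s
A_fil = pi*(2.26/2)^2 = 4.01149966 mm^2
v_feed = 2.93436 / 4.01149966 = 0.731487 mm/s


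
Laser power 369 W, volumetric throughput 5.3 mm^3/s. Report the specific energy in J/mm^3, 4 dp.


SE = 369 / 5.3 = 69.6226 J/mm^3


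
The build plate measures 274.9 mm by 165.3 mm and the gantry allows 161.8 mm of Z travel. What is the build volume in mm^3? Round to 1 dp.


V = 274.9 * 165.3 * 161.8 = 7352348.9 mm^3


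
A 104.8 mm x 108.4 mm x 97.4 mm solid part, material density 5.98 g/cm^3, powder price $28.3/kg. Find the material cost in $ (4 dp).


V = 104.8 * 108.4 * 97.4 = 1106495.168 mm^3 = 1106.495168 cm^3
Mass = 1106.495168 * 5.98 / 1000 = 6.6168411 kg
Cost = 6.6168411 * 28.3 = 187.2566 $


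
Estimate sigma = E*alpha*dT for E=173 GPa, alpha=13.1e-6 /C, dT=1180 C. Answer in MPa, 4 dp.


sigma = 173*1000 * 13.1e-6 * 1180 = 2674.234 MPa


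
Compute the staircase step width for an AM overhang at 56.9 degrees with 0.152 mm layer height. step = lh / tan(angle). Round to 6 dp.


step = 0.152 / tan(56.9) = 0.099088 mm


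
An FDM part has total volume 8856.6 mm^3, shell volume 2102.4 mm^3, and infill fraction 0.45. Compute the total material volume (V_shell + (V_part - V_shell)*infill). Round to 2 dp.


V_infill = (8856.6 - 2102.4) * 0.45 = 3039.39
V_total = 2102.4 + 3039.39 = 5141.79 mm^3


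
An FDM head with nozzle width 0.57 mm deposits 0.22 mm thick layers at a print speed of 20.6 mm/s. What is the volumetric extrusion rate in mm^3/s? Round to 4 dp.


Rate = 0.57 * 0.22 * 20.6 = 2.5832 mm^3/s


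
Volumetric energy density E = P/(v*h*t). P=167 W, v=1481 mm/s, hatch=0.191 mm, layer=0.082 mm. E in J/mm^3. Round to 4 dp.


E = 167 / (1481*0.191*0.082) = 7.1997 J/mm^3


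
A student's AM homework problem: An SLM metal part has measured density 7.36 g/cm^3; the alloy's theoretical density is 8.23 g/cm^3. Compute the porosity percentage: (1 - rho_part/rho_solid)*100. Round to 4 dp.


Porosity = (1-7.36/8.23)*100 = 10.5711 %


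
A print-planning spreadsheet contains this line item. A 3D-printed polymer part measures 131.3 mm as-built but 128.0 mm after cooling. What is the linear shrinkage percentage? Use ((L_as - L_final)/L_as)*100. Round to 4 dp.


Shrinkage = ((131.3-128.0)/131.3)*100 = 2.5133 %


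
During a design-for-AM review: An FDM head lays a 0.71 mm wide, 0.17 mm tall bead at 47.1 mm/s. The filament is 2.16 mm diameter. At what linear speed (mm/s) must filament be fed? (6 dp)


Q = 0.71 * 0.17 * 47.1 = 5.68497 mm^3/s
A_fil = pi*(2.16/2)^2 = 3.66435367 mm^2
v_feed = 5.68497 / 3.66435367 = 1.551425 mm/s


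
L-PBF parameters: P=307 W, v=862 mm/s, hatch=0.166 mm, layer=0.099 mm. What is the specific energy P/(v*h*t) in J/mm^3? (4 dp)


Build rate = 862 * 0.166 * 0.099 = 14.166108 mm^3/s
SE = 307 / 14.166108 = 21.6714 J/mm^3


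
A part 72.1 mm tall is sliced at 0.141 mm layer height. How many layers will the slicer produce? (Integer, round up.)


Layers = ceil(72.1/0.141) = 512


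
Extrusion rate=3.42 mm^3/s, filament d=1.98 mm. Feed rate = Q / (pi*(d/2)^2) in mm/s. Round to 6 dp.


A = pi*(1.98/2)^2 = 3.079075
v = 3.42 / 3.079075 = 1.110723 mm/s


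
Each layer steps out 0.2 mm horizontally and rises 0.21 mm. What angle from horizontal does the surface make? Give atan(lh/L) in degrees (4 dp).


angle = atan(0.21/0.2) = 46.3972 degrees


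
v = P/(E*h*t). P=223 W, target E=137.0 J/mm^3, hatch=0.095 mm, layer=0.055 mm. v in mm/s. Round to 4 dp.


v = 223 / (137.0*0.095*0.055) = 311.5287 mm/s


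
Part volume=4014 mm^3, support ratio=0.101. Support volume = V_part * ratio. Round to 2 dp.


V_support = 4014 * 0.101 = 405.41 mm^3


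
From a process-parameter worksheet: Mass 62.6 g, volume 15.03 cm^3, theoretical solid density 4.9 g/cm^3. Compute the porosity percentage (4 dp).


rho_part = 62.6 / 15.03 = 4.16500333 g/cm^3
Porosity = (1 - 4.16500333/4.9)*100 = 14.9999 %


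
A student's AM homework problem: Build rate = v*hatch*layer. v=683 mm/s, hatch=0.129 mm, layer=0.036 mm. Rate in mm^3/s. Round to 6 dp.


Rate = 683 * 0.129 * 0.036 = 3.171852 mm^3/s


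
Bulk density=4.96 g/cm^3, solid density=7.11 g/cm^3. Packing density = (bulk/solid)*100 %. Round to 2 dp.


Packing = (4.96/7.11)*100 = 69.76 %


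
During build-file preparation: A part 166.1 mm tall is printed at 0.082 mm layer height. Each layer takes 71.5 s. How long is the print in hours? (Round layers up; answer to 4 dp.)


Layers = ceil(166.1/0.082) = 2026
t = 2026 * 71.5 / 3600 = 40.2386 hrs


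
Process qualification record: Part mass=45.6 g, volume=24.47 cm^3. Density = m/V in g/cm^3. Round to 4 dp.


rho = 45.6 / 24.47 = 1.8635 g/cm^3


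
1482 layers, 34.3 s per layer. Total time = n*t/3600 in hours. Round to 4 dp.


t = 1482 * 34.3 / 3600 = 14.1202 hrs


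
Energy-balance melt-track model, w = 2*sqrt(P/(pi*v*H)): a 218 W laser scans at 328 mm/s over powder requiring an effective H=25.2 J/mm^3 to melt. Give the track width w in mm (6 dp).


w = 2*sqrt(218/(pi*328*25.2)) = 0.183251 mm


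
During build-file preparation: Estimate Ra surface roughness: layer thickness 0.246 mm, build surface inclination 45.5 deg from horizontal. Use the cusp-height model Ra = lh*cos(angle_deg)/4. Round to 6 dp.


Ra = 0.246 * cos(45.5) / 4 = 0.043106 mm


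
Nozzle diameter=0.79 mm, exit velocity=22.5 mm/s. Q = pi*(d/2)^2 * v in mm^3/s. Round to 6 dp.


A = pi*(0.79/2)^2 = 0.49016699 mm^2
Q = 0.49016699 * 22.5 = 11.028757 mm^3/s


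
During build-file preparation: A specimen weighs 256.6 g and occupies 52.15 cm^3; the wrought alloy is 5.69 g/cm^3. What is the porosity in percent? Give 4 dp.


rho_part = 256.6 / 52.15 = 4.92042186 g/cm^3
Porosity = (1 - 4.92042186/5.69)*100 = 13.5251 %


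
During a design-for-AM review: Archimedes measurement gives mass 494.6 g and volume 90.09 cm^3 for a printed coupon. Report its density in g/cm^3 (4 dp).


rho = 494.6 / 90.09 = 5.4901 g/cm^3


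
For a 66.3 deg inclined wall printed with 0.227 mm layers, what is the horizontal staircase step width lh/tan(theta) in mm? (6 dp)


step = 0.227 / tan(66.3) = 0.099646 mm


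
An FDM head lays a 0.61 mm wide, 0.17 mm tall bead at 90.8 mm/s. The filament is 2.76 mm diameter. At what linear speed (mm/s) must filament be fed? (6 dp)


Q = 0.61 * 0.17 * 90.8 = 9.41596 mm^3/s
A_fil = pi*(2.76/2)^2 = 5.98284905 mm^2
v_feed = 9.41596 / 5.98284905 = 1.573825 mm/s


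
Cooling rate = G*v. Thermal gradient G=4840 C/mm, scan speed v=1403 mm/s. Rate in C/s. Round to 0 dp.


CR = 4840 * 1403 = 6790520 C/s


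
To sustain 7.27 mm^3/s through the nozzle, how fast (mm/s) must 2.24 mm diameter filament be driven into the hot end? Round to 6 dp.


A = pi*(2.24/2)^2 = 3.940814
v = 7.27 / 3.940814 = 1.844797 mm/s


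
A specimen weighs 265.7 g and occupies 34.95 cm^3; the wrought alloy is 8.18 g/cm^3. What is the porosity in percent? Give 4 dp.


rho_part = 265.7 / 34.95 = 7.60228898 g/cm^3
Porosity = (1 - 7.60228898/8.18)*100 = 7.0625 %


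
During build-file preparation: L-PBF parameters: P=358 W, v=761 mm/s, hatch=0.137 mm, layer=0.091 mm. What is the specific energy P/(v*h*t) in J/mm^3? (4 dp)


Build rate = 761 * 0.137 * 0.091 = 9.487387 mm^3/s
SE = 358 / 9.487387 = 37.7343 J/mm^3


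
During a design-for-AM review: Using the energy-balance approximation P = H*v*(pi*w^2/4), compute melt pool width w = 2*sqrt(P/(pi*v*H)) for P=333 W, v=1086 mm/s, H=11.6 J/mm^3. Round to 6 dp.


w = 2*sqrt(333/(pi*1086*11.6)) = 0.183457 mm


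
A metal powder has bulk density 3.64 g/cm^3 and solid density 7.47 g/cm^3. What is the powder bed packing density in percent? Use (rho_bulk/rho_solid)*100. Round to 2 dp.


Packing = (3.64/7.47)*100 = 48.73 %


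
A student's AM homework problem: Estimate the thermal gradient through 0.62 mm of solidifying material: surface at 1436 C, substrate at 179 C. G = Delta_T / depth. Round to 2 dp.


G = (1436-179)/0.62 = 2027.42 C/mm


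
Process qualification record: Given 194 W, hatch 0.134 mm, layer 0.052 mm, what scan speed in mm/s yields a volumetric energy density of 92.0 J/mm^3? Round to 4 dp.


v = 194 / (92.0*0.134*0.052) = 302.6257 mm/s


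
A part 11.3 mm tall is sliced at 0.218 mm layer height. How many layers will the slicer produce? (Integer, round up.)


Layers = ceil(11.3/0.218) = 52


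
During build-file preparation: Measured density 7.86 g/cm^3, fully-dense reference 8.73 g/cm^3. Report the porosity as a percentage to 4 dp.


Porosity = (1-7.86/8.73)*100 = 9.9656 %


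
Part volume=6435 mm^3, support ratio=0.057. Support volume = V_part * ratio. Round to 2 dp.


V_support = 6435 * 0.057 = 366.8 mm^3


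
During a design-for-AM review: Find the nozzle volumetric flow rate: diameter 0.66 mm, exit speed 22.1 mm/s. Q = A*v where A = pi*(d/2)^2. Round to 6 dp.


A = pi*(0.66/2)^2 = 0.34211944 mm^2
Q = 0.34211944 * 22.1 = 7.56084 mm^3/s


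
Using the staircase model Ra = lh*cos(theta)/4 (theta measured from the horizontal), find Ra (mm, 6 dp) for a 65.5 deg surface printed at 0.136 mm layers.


Ra = 0.136 * cos(65.5) / 4 = 0.0141 mm


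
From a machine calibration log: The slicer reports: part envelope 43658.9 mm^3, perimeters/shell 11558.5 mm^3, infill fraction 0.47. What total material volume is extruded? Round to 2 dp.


V_infill = (43658.9 - 11558.5) * 0.47 = 15087.19
V_total = 11558.5 + 15087.19 = 26645.69 mm^3


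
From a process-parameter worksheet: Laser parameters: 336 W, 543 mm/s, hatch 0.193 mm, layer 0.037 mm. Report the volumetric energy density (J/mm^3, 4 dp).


E = 336 / (543*0.193*0.037) = 86.6524 J/mm^3


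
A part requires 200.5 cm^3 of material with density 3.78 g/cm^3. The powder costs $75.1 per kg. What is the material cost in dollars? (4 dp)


Mass = 200.5*3.78/1000 = 0.75789 kg
Cost = 0.75789 * 75.1 = 56.9175 $


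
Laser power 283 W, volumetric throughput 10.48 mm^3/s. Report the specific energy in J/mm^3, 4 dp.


SE = 283 / 10.48 = 27.0038 J/mm^3


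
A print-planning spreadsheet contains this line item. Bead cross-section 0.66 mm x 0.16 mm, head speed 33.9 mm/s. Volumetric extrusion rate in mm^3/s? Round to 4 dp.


Rate = 0.66 * 0.16 * 33.9 = 3.5798 mm^3/s


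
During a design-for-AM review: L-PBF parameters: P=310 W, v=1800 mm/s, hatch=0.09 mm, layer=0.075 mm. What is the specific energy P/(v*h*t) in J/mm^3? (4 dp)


Build rate = 1800 * 0.09 * 0.075 = 12.15 mm^3/s
SE = 310 / 12.15 = 25.5144 J/mm^3


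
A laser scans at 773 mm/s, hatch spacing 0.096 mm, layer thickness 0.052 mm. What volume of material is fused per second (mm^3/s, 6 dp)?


Rate = 773 * 0.096 * 0.052 = 3.858816 mm^3/s


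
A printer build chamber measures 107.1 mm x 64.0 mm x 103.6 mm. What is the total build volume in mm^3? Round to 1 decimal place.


V = 107.1 * 64.0 * 103.6 = 710115.8 mm^3


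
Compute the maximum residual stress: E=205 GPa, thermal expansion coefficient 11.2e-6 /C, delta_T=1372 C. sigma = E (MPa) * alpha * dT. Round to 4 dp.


sigma = 205*1000 * 11.2e-6 * 1372 = 3150.112 MPa


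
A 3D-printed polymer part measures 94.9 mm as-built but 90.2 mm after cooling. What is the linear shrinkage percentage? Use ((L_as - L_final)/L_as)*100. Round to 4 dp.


Shrinkage = ((94.9-90.2)/94.9)*100 = 4.9526 %
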